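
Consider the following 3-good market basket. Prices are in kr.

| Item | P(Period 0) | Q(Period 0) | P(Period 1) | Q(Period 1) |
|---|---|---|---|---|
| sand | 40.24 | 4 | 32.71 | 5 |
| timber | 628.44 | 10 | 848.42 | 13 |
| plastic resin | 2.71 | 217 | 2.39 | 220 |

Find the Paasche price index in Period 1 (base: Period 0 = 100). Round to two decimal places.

130.69

Paasche price index uses current-period quantities as weights.
ΣP(Period 1)·Q(Period 1) = 32.71×5 + 848.42×13 + 2.39×220 = 163.55 + 11029.46 + 525.8 = 11718.81
ΣP(Period 0)·Q(Period 1) = 40.24×5 + 628.44×13 + 2.71×220 = 201.2 + 8169.72 + 596.2 = 8967.12
Index = 11718.81 / 8967.12 × 100 = 130.6864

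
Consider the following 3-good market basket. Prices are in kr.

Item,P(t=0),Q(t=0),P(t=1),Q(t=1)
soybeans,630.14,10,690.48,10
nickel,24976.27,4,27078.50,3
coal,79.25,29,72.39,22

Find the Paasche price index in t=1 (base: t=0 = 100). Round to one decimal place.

108.1

Paasche price index uses current-period quantities as weights.
ΣP(t=1)·Q(t=1) = 690.48×10 + 27078.50×3 + 72.39×22 = 6904.8 + 81235.5 + 1592.58 = 89732.88
ΣP(t=0)·Q(t=1) = 630.14×10 + 24976.27×3 + 79.25×22 = 6301.4 + 74928.81 + 1743.5 = 82973.71
Index = 89732.88 / 82973.71 × 100 = 108.1462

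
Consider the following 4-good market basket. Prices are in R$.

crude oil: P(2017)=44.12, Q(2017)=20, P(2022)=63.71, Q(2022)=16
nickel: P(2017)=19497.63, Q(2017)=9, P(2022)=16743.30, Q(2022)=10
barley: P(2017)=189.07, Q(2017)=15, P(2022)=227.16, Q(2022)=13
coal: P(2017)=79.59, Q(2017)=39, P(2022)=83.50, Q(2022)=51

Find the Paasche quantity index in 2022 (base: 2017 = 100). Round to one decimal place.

110.7

Paasche quantity index uses current-period prices as weights.
ΣP(2022)·Q(2022) = 63.71×16 + 16743.30×10 + 227.16×13 + 83.50×51 = 1019.36 + 167433 + 2953.08 + 4258.5 = 175663.94
ΣP(2022)·Q(2017) = 63.71×20 + 16743.30×9 + 227.16×15 + 83.50×39 = 1274.2 + 150689.7 + 3407.4 + 3256.5 = 158627.8
Index = 175663.94 / 158627.8 × 100 = 110.7397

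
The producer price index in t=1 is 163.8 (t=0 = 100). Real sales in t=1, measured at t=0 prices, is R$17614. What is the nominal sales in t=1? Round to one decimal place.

Nominal = Real × (Index/100) = 17614 × (163.8/100)
        = 17614 × 1.638 = 28851.7320

28851.7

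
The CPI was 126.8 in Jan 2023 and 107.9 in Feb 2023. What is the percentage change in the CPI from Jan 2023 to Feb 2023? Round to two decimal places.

-14.91%

Change = (107.9 − 126.8) / 126.8 × 100
       = -18.9 / 126.8 × 100 = -14.9054%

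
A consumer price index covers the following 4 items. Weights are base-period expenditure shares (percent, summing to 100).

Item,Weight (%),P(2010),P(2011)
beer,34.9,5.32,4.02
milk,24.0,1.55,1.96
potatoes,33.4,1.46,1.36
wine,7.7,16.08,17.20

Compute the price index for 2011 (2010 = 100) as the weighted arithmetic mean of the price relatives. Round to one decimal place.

beer: 34.9 × (4.02/5.32) = 34.9 × 0.755639 = 26.3718
milk: 24.0 × (1.96/1.55) = 24.0 × 1.264516 = 30.3484
potatoes: 33.4 × (1.36/1.46) = 33.4 × 0.931507 = 31.1123
wine: 7.7 × (17.20/16.08) = 7.7 × 1.069652 = 8.2363
Index = Σ wᵢ·(p₁ᵢ/p₀ᵢ) = 26.3718 + 30.3484 + 31.1123 + 8.2363 = 96.0688

96.1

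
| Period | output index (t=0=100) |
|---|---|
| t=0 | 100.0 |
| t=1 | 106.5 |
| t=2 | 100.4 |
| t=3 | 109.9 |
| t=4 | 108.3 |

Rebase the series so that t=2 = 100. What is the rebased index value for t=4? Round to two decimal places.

Rebased(t=4) = 108.3 / 100.4 × 100 = 107.8685

107.87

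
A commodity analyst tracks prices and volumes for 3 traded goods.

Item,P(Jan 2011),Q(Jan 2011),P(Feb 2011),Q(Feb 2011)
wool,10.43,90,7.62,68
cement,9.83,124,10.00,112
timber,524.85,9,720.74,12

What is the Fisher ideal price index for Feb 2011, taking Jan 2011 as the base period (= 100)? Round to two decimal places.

Laspeyres component (base-period weights):
ΣP(Feb 2011)Q(Jan 2011) = 7.62×90 + 10.00×124 + 720.74×9 = 685.8 + 1240 + 6486.66 = 8412.46
ΣP(Jan 2011)Q(Jan 2011) = 10.43×90 + 9.83×124 + 524.85×9 = 938.7 + 1218.92 + 4723.65 = 6881.27
L = 8412.46 / 6881.27 × 100 = 122.2516
Paasche component (current-period weights):
ΣP(Feb 2011)Q(Feb 2011) = 7.62×68 + 10.00×112 + 720.74×12 = 518.16 + 1120 + 8648.88 = 10287.04
ΣP(Jan 2011)Q(Feb 2011) = 10.43×68 + 9.83×112 + 524.85×12 = 709.24 + 1100.96 + 6298.2 = 8108.4
P = 10287.04 / 8108.4 × 100 = 126.8689
Fisher = √(L × P) = √(122.2516 × 126.8689) = 124.5388

124.54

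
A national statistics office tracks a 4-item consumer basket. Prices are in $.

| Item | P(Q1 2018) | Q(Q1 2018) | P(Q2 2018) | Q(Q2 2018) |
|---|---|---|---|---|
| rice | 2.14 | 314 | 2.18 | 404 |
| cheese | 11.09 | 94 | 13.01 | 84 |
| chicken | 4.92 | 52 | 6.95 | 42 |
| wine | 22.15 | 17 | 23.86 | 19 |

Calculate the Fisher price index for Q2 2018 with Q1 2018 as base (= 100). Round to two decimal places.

Laspeyres component (base-period weights):
ΣP(Q2 2018)Q(Q1 2018) = 2.18×314 + 13.01×94 + 6.95×52 + 23.86×17 = 684.52 + 1222.94 + 361.4 + 405.62 = 2674.48
ΣP(Q1 2018)Q(Q1 2018) = 2.14×314 + 11.09×94 + 4.92×52 + 22.15×17 = 671.96 + 1042.46 + 255.84 + 376.55 = 2346.81
L = 2674.48 / 2346.81 × 100 = 113.9624
Paasche component (current-period weights):
ΣP(Q2 2018)Q(Q2 2018) = 2.18×404 + 13.01×84 + 6.95×42 + 23.86×19 = 880.72 + 1092.84 + 291.9 + 453.34 = 2718.8
ΣP(Q1 2018)Q(Q2 2018) = 2.14×404 + 11.09×84 + 4.92×42 + 22.15×19 = 864.56 + 931.56 + 206.64 + 420.85 = 2423.61
P = 2718.8 / 2423.61 × 100 = 112.1798
Fisher = √(L × P) = √(113.9624 × 112.1798) = 113.0675

113.07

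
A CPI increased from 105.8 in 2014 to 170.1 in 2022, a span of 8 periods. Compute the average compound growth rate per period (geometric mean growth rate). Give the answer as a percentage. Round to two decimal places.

6.12%

Growth factor = (170.1/105.8)^(1/8) = (1.607750)^(1/8) = 1.061151
Growth rate = 1.061151 − 1 = 0.061151 = 6.1151%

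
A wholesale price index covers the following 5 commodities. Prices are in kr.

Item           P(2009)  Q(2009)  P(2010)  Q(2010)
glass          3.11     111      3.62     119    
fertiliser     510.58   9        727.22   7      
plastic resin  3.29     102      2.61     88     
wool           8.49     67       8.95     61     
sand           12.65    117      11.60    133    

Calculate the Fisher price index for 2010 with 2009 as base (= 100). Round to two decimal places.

123.51

Laspeyres component (base-period weights):
ΣP(2010)Q(2009) = 3.62×111 + 727.22×9 + 2.61×102 + 8.95×67 + 11.60×117 = 401.82 + 6544.98 + 266.22 + 599.65 + 1357.2 = 9169.87
ΣP(2009)Q(2009) = 3.11×111 + 510.58×9 + 3.29×102 + 8.49×67 + 12.65×117 = 345.21 + 4595.22 + 335.58 + 568.83 + 1480.05 = 7324.89
L = 9169.87 / 7324.89 × 100 = 125.1878
Paasche component (current-period weights):
ΣP(2010)Q(2010) = 3.62×119 + 727.22×7 + 2.61×88 + 8.95×61 + 11.60×133 = 430.78 + 5090.54 + 229.68 + 545.95 + 1542.8 = 7839.75
ΣP(2009)Q(2010) = 3.11×119 + 510.58×7 + 3.29×88 + 8.49×61 + 12.65×133 = 370.09 + 3574.06 + 289.52 + 517.89 + 1682.45 = 6434.01
P = 7839.75 / 6434.01 × 100 = 121.8486
Fisher = √(L × P) = √(125.1878 × 121.8486) = 123.5069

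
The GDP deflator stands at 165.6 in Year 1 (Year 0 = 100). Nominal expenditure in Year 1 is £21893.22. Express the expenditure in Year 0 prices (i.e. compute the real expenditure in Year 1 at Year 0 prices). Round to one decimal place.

Real = Nominal ÷ (Index/100) = 21893.22 ÷ (165.6/100)
     = 21893.22 ÷ 1.656 = 13220.5435

13220.5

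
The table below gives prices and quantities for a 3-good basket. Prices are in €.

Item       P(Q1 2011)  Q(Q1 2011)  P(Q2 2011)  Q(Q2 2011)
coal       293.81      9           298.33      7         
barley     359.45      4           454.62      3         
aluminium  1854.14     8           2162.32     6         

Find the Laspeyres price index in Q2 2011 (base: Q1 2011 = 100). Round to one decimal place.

Laspeyres price index uses base-period quantities as weights.
ΣP(Q2 2011)·Q(Q1 2011) = 298.33×9 + 454.62×4 + 2162.32×8 = 2684.97 + 1818.48 + 17298.56 = 21802.01
ΣP(Q1 2011)·Q(Q1 2011) = 293.81×9 + 359.45×4 + 1854.14×8 = 2644.29 + 1437.8 + 14833.12 = 18915.21
Index = 21802.01 / 18915.21 × 100 = 115.2618

115.3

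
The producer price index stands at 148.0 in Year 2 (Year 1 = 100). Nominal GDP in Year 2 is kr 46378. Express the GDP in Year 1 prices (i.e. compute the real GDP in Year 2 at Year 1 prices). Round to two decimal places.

Real = Nominal ÷ (Index/100) = 46378 ÷ (148.0/100)
     = 46378 ÷ 1.480 = 31336.4865

31336.49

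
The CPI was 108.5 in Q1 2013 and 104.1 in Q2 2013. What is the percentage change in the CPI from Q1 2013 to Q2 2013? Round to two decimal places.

-4.06%

Change = (104.1 − 108.5) / 108.5 × 100
       = -4.4 / 108.5 × 100 = -4.0553%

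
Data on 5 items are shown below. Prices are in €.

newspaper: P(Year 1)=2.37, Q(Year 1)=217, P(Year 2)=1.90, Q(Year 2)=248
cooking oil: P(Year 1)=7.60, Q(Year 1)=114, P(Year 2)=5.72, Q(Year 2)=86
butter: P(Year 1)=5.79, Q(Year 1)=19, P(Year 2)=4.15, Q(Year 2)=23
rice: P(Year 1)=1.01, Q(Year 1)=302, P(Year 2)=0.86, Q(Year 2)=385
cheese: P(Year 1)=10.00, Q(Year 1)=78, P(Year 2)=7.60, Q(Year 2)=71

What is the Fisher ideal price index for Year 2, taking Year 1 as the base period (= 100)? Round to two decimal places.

Laspeyres component (base-period weights):
ΣP(Year 2)Q(Year 1) = 1.90×217 + 5.72×114 + 4.15×19 + 0.86×302 + 7.60×78 = 412.3 + 652.08 + 78.85 + 259.72 + 592.8 = 1995.75
ΣP(Year 1)Q(Year 1) = 2.37×217 + 7.60×114 + 5.79×19 + 1.01×302 + 10.00×78 = 514.29 + 866.4 + 110.01 + 305.02 + 780 = 2575.72
L = 1995.75 / 2575.72 × 100 = 77.4832
Paasche component (current-period weights):
ΣP(Year 2)Q(Year 2) = 1.90×248 + 5.72×86 + 4.15×23 + 0.86×385 + 7.60×71 = 471.2 + 491.92 + 95.45 + 331.1 + 539.6 = 1929.27
ΣP(Year 1)Q(Year 2) = 2.37×248 + 7.60×86 + 5.79×23 + 1.01×385 + 10.00×71 = 587.76 + 653.6 + 133.17 + 388.85 + 710 = 2473.38
P = 1929.27 / 2473.38 × 100 = 78.0014
Fisher = √(L × P) = √(77.4832 × 78.0014) = 77.7418

77.74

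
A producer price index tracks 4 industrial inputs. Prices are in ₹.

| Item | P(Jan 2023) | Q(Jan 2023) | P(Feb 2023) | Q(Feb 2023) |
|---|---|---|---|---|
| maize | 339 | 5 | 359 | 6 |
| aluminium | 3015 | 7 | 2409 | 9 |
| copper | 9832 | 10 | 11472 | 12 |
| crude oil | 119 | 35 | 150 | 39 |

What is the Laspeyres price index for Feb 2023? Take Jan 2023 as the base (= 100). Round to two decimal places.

Laspeyres price index uses base-period quantities as weights.
ΣP(Feb 2023)·Q(Jan 2023) = 359×5 + 2409×7 + 11472×10 + 150×35 = 1795 + 16863 + 114720 + 5250 = 138628
ΣP(Jan 2023)·Q(Jan 2023) = 339×5 + 3015×7 + 9832×10 + 119×35 = 1695 + 21105 + 98320 + 4165 = 125285
Index = 138628 / 125285 × 100 = 110.6501

110.65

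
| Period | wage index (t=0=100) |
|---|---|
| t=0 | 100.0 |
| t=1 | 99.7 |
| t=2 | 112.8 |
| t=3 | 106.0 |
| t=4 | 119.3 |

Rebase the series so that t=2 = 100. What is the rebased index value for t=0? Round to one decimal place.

88.7

Rebased(t=0) = 100.0 / 112.8 × 100 = 88.6525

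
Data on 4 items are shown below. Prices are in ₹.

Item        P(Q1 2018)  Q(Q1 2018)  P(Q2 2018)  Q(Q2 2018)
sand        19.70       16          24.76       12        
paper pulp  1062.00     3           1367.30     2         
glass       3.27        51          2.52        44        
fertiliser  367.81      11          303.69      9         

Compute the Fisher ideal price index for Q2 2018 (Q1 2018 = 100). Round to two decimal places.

102.16

Laspeyres component (base-period weights):
ΣP(Q2 2018)Q(Q1 2018) = 24.76×16 + 1367.30×3 + 2.52×51 + 303.69×11 = 396.16 + 4101.9 + 128.52 + 3340.59 = 7967.17
ΣP(Q1 2018)Q(Q1 2018) = 19.70×16 + 1062.00×3 + 3.27×51 + 367.81×11 = 315.2 + 3186 + 166.77 + 4045.91 = 7713.88
L = 7967.17 / 7713.88 × 100 = 103.2836
Paasche component (current-period weights):
ΣP(Q2 2018)Q(Q2 2018) = 24.76×12 + 1367.30×2 + 2.52×44 + 303.69×9 = 297.12 + 2734.6 + 110.88 + 2733.21 = 5875.81
ΣP(Q1 2018)Q(Q2 2018) = 19.70×12 + 1062.00×2 + 3.27×44 + 367.81×9 = 236.4 + 2124 + 143.88 + 3310.29 = 5814.57
P = 5875.81 / 5814.57 × 100 = 101.0532
Fisher = √(L × P) = √(103.2836 × 101.0532) = 102.1623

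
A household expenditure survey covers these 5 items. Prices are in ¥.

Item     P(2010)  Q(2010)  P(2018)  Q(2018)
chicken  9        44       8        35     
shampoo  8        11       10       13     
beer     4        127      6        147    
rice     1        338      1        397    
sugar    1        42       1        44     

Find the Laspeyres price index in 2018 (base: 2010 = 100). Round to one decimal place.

116.9

Laspeyres price index uses base-period quantities as weights.
ΣP(2018)·Q(2010) = 8×44 + 10×11 + 6×127 + 1×338 + 1×42 = 352 + 110 + 762 + 338 + 42 = 1604
ΣP(2010)·Q(2010) = 9×44 + 8×11 + 4×127 + 1×338 + 1×42 = 396 + 88 + 508 + 338 + 42 = 1372
Index = 1604 / 1372 × 100 = 116.9096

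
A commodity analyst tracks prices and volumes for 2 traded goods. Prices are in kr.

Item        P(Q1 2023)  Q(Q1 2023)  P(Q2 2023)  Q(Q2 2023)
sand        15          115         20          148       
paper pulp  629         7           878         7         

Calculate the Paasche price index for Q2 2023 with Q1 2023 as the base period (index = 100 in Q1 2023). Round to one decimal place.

Paasche price index uses current-period quantities as weights.
ΣP(Q2 2023)·Q(Q2 2023) = 20×148 + 878×7 = 2960 + 6146 = 9106
ΣP(Q1 2023)·Q(Q2 2023) = 15×148 + 629×7 = 2220 + 4403 = 6623
Index = 9106 / 6623 × 100 = 137.4906

137.5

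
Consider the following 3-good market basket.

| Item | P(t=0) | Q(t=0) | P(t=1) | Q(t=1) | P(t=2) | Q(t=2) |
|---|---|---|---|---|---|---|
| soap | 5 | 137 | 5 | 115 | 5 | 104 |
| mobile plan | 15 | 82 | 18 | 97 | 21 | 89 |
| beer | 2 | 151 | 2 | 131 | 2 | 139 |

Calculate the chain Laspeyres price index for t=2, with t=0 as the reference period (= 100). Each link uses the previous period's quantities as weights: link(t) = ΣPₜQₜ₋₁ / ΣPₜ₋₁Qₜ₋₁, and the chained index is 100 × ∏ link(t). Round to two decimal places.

Link t=0→t=1:
ΣP(t=1)Q(t=0) = 5×137 + 18×82 + 2×151 = 685 + 1476 + 302 = 2463
ΣP(t=0)Q(t=0) = 5×137 + 15×82 + 2×151 = 685 + 1230 + 302 = 2217
link = 2463/2217 = 1.110961
Link t=1→t=2:
ΣP(t=2)Q(t=1) = 5×115 + 21×97 + 2×131 = 575 + 2037 + 262 = 2874
ΣP(t=1)Q(t=1) = 5×115 + 18×97 + 2×131 = 575 + 1746 + 262 = 2583
link = 2874/2583 = 1.112660
Chained index = 100 × 1.110961 × 1.112660 = 123.6121

123.61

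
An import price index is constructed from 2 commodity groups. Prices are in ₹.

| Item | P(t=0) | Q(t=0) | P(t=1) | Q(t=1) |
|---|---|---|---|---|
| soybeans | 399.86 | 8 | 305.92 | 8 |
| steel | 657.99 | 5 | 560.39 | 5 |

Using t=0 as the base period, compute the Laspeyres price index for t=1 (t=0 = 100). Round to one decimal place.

Laspeyres price index uses base-period quantities as weights.
ΣP(t=1)·Q(t=0) = 305.92×8 + 560.39×5 = 2447.36 + 2801.95 = 5249.31
ΣP(t=0)·Q(t=0) = 399.86×8 + 657.99×5 = 3198.88 + 3289.95 = 6488.83
Index = 5249.31 / 6488.83 × 100 = 80.8976

80.9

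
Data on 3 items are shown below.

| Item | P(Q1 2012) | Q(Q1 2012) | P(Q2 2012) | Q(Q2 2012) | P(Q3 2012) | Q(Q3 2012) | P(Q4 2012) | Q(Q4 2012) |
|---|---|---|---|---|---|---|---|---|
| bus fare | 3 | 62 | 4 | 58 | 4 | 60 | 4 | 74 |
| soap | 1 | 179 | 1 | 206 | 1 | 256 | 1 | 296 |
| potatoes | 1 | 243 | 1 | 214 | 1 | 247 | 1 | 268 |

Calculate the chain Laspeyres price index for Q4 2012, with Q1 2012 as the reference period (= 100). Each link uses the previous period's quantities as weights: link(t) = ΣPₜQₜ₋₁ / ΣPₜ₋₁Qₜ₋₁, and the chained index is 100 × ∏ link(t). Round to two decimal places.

Link Q1 2012→Q2 2012:
ΣP(Q2 2012)Q(Q1 2012) = 4×62 + 1×179 + 1×243 = 248 + 179 + 243 = 670
ΣP(Q1 2012)Q(Q1 2012) = 3×62 + 1×179 + 1×243 = 186 + 179 + 243 = 608
link = 670/608 = 1.101974
Link Q2 2012→Q3 2012:
ΣP(Q3 2012)Q(Q2 2012) = 4×58 + 1×206 + 1×214 = 232 + 206 + 214 = 652
ΣP(Q2 2012)Q(Q2 2012) = 4×58 + 1×206 + 1×214 = 232 + 206 + 214 = 652
link = 652/652 = 1.000000
Link Q3 2012→Q4 2012:
ΣP(Q4 2012)Q(Q3 2012) = 4×60 + 1×256 + 1×247 = 240 + 256 + 247 = 743
ΣP(Q3 2012)Q(Q3 2012) = 4×60 + 1×256 + 1×247 = 240 + 256 + 247 = 743
link = 743/743 = 1.000000
Chained index = 100 × 1.101974 × 1.000000 × 1.000000 = 110.1974

110.20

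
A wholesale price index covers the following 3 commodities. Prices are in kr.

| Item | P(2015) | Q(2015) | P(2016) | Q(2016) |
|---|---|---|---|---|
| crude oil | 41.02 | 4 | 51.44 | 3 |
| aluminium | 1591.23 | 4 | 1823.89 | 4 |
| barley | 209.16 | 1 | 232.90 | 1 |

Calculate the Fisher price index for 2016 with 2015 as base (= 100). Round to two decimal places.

114.75

Laspeyres component (base-period weights):
ΣP(2016)Q(2015) = 51.44×4 + 1823.89×4 + 232.90×1 = 205.76 + 7295.56 + 232.9 = 7734.22
ΣP(2015)Q(2015) = 41.02×4 + 1591.23×4 + 209.16×1 = 164.08 + 6364.92 + 209.16 = 6738.16
L = 7734.22 / 6738.16 × 100 = 114.7824
Paasche component (current-period weights):
ΣP(2016)Q(2016) = 51.44×3 + 1823.89×4 + 232.90×1 = 154.32 + 7295.56 + 232.9 = 7682.78
ΣP(2015)Q(2016) = 41.02×3 + 1591.23×4 + 209.16×1 = 123.06 + 6364.92 + 209.16 = 6697.14
P = 7682.78 / 6697.14 × 100 = 114.7173
Fisher = √(L × P) = √(114.7824 × 114.7173) = 114.7498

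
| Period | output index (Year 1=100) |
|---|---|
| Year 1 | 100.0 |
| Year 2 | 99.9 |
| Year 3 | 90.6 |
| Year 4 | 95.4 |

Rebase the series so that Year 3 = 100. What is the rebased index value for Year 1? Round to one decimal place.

110.4

Rebased(Year 1) = 100.0 / 90.6 × 100 = 110.3753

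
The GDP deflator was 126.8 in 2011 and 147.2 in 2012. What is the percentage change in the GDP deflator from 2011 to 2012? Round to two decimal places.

Change = (147.2 − 126.8) / 126.8 × 100
       = 20.4 / 126.8 × 100 = 16.0883%

16.09%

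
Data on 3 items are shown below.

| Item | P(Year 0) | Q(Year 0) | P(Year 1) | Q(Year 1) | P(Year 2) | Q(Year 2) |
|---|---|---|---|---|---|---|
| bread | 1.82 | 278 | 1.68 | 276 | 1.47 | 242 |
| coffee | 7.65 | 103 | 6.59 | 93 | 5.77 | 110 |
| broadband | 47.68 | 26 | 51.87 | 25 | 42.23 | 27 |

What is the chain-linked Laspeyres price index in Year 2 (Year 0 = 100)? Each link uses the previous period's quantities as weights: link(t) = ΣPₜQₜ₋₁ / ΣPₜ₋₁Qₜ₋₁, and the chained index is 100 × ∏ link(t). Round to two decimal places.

82.89

Link Year 0→Year 1:
ΣP(Year 1)Q(Year 0) = 1.68×278 + 6.59×103 + 51.87×26 = 467.04 + 678.77 + 1348.62 = 2494.43
ΣP(Year 0)Q(Year 0) = 1.82×278 + 7.65×103 + 47.68×26 = 505.96 + 787.95 + 1239.68 = 2533.59
link = 2494.43/2533.59 = 0.984544
Link Year 1→Year 2:
ΣP(Year 2)Q(Year 1) = 1.47×276 + 5.77×93 + 42.23×25 = 405.72 + 536.61 + 1055.75 = 1998.08
ΣP(Year 1)Q(Year 1) = 1.68×276 + 6.59×93 + 51.87×25 = 463.68 + 612.87 + 1296.75 = 2373.3
link = 1998.08/2373.3 = 0.841899
Chained index = 100 × 0.984544 × 0.841899 = 82.8887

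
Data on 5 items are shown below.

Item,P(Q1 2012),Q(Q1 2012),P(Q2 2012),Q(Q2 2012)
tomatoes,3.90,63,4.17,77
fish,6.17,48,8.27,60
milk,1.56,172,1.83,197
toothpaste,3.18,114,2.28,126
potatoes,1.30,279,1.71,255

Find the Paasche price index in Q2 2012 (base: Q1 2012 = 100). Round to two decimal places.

Paasche price index uses current-period quantities as weights.
ΣP(Q2 2012)·Q(Q2 2012) = 4.17×77 + 8.27×60 + 1.83×197 + 2.28×126 + 1.71×255 = 321.09 + 496.2 + 360.51 + 287.28 + 436.05 = 1901.13
ΣP(Q1 2012)·Q(Q2 2012) = 3.90×77 + 6.17×60 + 1.56×197 + 3.18×126 + 1.30×255 = 300.3 + 370.2 + 307.32 + 400.68 + 331.5 = 1710
Index = 1901.13 / 1710 × 100 = 111.1772

111.18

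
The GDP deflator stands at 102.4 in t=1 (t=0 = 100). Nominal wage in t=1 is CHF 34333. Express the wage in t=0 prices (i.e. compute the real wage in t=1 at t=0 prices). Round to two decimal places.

Real = Nominal ÷ (Index/100) = 34333 ÷ (102.4/100)
     = 34333 ÷ 1.024 = 33528.3203

33528.32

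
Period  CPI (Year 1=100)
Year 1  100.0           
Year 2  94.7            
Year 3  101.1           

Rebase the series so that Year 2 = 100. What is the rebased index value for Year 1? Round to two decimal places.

105.60

Rebased(Year 1) = 100.0 / 94.7 × 100 = 105.5966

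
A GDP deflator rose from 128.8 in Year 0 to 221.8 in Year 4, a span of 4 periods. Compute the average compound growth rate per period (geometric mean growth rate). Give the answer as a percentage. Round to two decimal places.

14.55%

Growth factor = (221.8/128.8)^(1/4) = (1.722050)^(1/4) = 1.145543
Growth rate = 1.145543 − 1 = 0.145543 = 14.5543%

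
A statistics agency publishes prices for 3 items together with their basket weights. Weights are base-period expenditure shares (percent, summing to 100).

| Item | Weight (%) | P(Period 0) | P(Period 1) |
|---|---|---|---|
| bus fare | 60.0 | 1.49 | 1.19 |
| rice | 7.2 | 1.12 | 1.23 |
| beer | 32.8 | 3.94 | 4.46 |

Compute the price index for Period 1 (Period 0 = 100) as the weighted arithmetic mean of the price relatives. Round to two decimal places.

92.96

bus fare: 60.0 × (1.19/1.49) = 60.0 × 0.798658 = 47.9195
rice: 7.2 × (1.23/1.12) = 7.2 × 1.098214 = 7.9071
beer: 32.8 × (4.46/3.94) = 32.8 × 1.131980 = 37.1289
Index = Σ wᵢ·(p₁ᵢ/p₀ᵢ) = 47.9195 + 7.9071 + 37.1289 = 92.9555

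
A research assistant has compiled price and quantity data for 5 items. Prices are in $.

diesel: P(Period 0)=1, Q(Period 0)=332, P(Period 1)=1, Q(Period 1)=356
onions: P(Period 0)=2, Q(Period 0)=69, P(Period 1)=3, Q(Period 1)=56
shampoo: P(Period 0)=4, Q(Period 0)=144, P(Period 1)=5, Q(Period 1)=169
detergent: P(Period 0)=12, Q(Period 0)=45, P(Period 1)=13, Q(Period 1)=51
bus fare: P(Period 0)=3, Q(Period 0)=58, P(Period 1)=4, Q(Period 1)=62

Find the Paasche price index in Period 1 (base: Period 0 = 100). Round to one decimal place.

117.4

Paasche price index uses current-period quantities as weights.
ΣP(Period 1)·Q(Period 1) = 1×356 + 3×56 + 5×169 + 13×51 + 4×62 = 356 + 168 + 845 + 663 + 248 = 2280
ΣP(Period 0)·Q(Period 1) = 1×356 + 2×56 + 4×169 + 12×51 + 3×62 = 356 + 112 + 676 + 612 + 186 = 1942
Index = 2280 / 1942 × 100 = 117.4047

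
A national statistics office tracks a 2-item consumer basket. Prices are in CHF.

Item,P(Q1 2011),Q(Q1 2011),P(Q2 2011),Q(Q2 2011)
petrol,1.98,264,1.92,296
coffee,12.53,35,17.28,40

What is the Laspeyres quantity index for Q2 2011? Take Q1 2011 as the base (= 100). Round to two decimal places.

113.11

Laspeyres quantity index uses base-period prices as weights.
ΣP(Q1 2011)·Q(Q2 2011) = 1.98×296 + 12.53×40 = 586.08 + 501.2 = 1087.28
ΣP(Q1 2011)·Q(Q1 2011) = 1.98×264 + 12.53×35 = 522.72 + 438.55 = 961.27
Index = 1087.28 / 961.27 × 100 = 113.1087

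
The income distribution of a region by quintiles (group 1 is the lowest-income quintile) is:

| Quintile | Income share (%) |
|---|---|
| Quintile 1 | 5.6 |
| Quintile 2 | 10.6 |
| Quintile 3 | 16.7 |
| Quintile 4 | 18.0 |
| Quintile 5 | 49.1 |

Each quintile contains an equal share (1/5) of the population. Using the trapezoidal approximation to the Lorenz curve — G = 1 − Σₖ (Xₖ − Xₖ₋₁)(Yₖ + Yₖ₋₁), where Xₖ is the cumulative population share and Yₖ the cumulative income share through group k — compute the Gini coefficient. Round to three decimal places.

0.378

Cumulative income shares Yₖ: 0.0560, 0.1620, 0.3290, 0.5090, 1.0000
Σ (Xₖ−Xₖ₋₁)(Yₖ+Yₖ₋₁) = (1/5)(0.0560+0.0000) + (1/5)(0.1620+0.0560) + (1/5)(0.3290+0.1620) + (1/5)(0.5090+0.3290) + (1/5)(1.0000+0.5090)
  = 0.0112 + 0.0436 + 0.0982 + 0.1676 + 0.3018 = 0.6224
G = 1 − 0.6224 = 0.3776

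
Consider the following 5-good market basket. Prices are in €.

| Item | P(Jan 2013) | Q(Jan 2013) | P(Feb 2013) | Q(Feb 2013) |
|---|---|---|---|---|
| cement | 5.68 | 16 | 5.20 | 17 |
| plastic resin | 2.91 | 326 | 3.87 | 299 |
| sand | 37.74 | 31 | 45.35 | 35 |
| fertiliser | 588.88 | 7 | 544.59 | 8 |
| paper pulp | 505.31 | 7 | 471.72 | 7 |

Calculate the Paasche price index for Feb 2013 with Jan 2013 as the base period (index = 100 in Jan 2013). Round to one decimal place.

99.6

Paasche price index uses current-period quantities as weights.
ΣP(Feb 2013)·Q(Feb 2013) = 5.20×17 + 3.87×299 + 45.35×35 + 544.59×8 + 471.72×7 = 88.4 + 1157.13 + 1587.25 + 4356.72 + 3302.04 = 10491.54
ΣP(Jan 2013)·Q(Feb 2013) = 5.68×17 + 2.91×299 + 37.74×35 + 588.88×8 + 505.31×7 = 96.56 + 870.09 + 1320.9 + 4711.04 + 3537.17 = 10535.76
Index = 10491.54 / 10535.76 × 100 = 99.5803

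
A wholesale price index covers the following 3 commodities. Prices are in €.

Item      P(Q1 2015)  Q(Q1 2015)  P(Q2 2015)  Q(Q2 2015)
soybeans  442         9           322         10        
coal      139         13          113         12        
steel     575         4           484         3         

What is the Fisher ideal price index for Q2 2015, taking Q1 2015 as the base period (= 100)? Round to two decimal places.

Laspeyres component (base-period weights):
ΣP(Q2 2015)Q(Q1 2015) = 322×9 + 113×13 + 484×4 = 2898 + 1469 + 1936 = 6303
ΣP(Q1 2015)Q(Q1 2015) = 442×9 + 139×13 + 575×4 = 3978 + 1807 + 2300 = 8085
L = 6303 / 8085 × 100 = 77.9592
Paasche component (current-period weights):
ΣP(Q2 2015)Q(Q2 2015) = 322×10 + 113×12 + 484×3 = 3220 + 1356 + 1452 = 6028
ΣP(Q1 2015)Q(Q2 2015) = 442×10 + 139×12 + 575×3 = 4420 + 1668 + 1725 = 7813
P = 6028 / 7813 × 100 = 77.1535
Fisher = √(L × P) = √(77.9592 × 77.1535) = 77.5553

77.56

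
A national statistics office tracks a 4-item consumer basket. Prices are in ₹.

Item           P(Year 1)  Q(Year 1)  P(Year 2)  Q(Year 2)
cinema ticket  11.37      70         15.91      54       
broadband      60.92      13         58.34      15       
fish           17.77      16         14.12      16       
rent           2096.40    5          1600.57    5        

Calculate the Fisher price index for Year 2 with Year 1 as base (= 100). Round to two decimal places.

Laspeyres component (base-period weights):
ΣP(Year 2)Q(Year 1) = 15.91×70 + 58.34×13 + 14.12×16 + 1600.57×5 = 1113.7 + 758.42 + 225.92 + 8002.85 = 10100.89
ΣP(Year 1)Q(Year 1) = 11.37×70 + 60.92×13 + 17.77×16 + 2096.40×5 = 795.9 + 791.96 + 284.32 + 10482 = 12354.18
L = 10100.89 / 12354.18 × 100 = 81.7609
Paasche component (current-period weights):
ΣP(Year 2)Q(Year 2) = 15.91×54 + 58.34×15 + 14.12×16 + 1600.57×5 = 859.14 + 875.1 + 225.92 + 8002.85 = 9963.01
ΣP(Year 1)Q(Year 2) = 11.37×54 + 60.92×15 + 17.77×16 + 2096.40×5 = 613.98 + 913.8 + 284.32 + 10482 = 12294.1
P = 9963.01 / 12294.1 × 100 = 81.0390
Fisher = √(L × P) = √(81.7609 × 81.0390) = 81.3991

81.40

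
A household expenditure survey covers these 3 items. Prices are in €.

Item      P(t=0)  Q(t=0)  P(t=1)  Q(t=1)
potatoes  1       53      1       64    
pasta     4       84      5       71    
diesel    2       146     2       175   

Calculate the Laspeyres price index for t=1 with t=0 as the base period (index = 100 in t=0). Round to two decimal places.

112.33

Laspeyres price index uses base-period quantities as weights.
ΣP(t=1)·Q(t=0) = 1×53 + 5×84 + 2×146 = 53 + 420 + 292 = 765
ΣP(t=0)·Q(t=0) = 1×53 + 4×84 + 2×146 = 53 + 336 + 292 = 681
Index = 765 / 681 × 100 = 112.3348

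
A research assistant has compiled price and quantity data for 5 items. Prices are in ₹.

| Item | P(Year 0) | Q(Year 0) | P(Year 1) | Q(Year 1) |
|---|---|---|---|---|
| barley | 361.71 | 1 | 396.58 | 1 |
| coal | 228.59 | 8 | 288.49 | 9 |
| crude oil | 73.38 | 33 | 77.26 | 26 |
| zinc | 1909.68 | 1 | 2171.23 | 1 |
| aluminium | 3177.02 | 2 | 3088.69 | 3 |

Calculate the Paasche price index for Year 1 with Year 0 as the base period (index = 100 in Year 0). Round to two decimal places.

Paasche price index uses current-period quantities as weights.
ΣP(Year 1)·Q(Year 1) = 396.58×1 + 288.49×9 + 77.26×26 + 2171.23×1 + 3088.69×3 = 396.58 + 2596.41 + 2008.76 + 2171.23 + 9266.07 = 16439.05
ΣP(Year 0)·Q(Year 1) = 361.71×1 + 228.59×9 + 73.38×26 + 1909.68×1 + 3177.02×3 = 361.71 + 2057.31 + 1907.88 + 1909.68 + 9531.06 = 15767.64
Index = 16439.05 / 15767.64 × 100 = 104.2582

104.26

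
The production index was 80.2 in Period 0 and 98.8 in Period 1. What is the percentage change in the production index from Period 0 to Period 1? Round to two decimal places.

23.19%

Change = (98.8 − 80.2) / 80.2 × 100
       = 18.6 / 80.2 × 100 = 23.1920%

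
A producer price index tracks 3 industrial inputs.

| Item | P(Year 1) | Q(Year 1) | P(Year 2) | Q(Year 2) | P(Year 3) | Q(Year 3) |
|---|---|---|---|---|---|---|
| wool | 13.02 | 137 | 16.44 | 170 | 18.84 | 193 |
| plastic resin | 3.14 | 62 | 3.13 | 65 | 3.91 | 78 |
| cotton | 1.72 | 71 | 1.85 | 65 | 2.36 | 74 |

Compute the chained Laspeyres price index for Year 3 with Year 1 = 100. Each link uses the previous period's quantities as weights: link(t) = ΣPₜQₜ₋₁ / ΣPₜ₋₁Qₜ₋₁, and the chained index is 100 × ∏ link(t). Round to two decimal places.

142.07

Link Year 1→Year 2:
ΣP(Year 2)Q(Year 1) = 16.44×137 + 3.13×62 + 1.85×71 = 2252.28 + 194.06 + 131.35 = 2577.69
ΣP(Year 1)Q(Year 1) = 13.02×137 + 3.14×62 + 1.72×71 = 1783.74 + 194.68 + 122.12 = 2100.54
link = 2577.69/2100.54 = 1.227156
Link Year 2→Year 3:
ΣP(Year 3)Q(Year 2) = 18.84×170 + 3.91×65 + 2.36×65 = 3202.8 + 254.15 + 153.4 = 3610.35
ΣP(Year 2)Q(Year 2) = 16.44×170 + 3.13×65 + 1.85×65 = 2794.8 + 203.45 + 120.25 = 3118.5
link = 3610.35/3118.5 = 1.157720
Chained index = 100 × 1.227156 × 1.157720 = 142.0703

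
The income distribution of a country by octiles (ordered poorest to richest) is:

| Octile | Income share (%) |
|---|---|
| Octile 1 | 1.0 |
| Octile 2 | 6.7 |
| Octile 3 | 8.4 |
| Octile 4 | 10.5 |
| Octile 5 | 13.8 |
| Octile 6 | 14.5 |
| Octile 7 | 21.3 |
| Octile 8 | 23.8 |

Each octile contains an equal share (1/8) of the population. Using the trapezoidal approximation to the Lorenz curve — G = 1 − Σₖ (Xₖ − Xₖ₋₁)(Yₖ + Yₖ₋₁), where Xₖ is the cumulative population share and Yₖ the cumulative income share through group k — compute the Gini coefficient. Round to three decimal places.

Cumulative income shares Yₖ: 0.0100, 0.0770, 0.1610, 0.2660, 0.4040, 0.5490, 0.7620, 1.0000
Σ (Xₖ−Xₖ₋₁)(Yₖ+Yₖ₋₁) = (1/8)(0.0100+0.0000) + (1/8)(0.0770+0.0100) + (1/8)(0.1610+0.0770) + (1/8)(0.2660+0.1610) + (1/8)(0.4040+0.2660) + (1/8)(0.5490+0.4040) + (1/8)(0.7620+0.5490) + (1/8)(1.0000+0.7620)
  = 0.0013 + 0.0109 + 0.0297 + 0.0534 + 0.0838 + 0.1191 + 0.1639 + 0.2203 = 0.6823
G = 1 − 0.6823 = 0.3177

0.318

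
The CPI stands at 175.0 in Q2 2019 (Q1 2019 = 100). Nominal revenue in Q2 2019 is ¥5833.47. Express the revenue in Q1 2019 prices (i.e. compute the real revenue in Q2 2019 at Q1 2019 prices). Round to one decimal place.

3333.4

Real = Nominal ÷ (Index/100) = 5833.47 ÷ (175.0/100)
     = 5833.47 ÷ 1.750 = 3333.4114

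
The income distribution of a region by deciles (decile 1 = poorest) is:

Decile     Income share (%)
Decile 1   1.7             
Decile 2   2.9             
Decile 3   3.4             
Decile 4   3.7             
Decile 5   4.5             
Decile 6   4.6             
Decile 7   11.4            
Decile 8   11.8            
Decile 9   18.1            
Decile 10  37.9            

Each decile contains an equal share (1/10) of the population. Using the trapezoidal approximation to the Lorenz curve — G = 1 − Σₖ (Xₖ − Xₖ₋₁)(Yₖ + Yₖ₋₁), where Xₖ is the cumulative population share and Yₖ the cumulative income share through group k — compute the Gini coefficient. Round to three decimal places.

0.497

Cumulative income shares Yₖ: 0.0170, 0.0460, 0.0800, 0.1170, 0.1620, 0.2080, 0.3220, 0.4400, 0.6210, 1.0000
Σ (Xₖ−Xₖ₋₁)(Yₖ+Yₖ₋₁) = (1/10)(0.0170+0.0000) + (1/10)(0.0460+0.0170) + (1/10)(0.0800+0.0460) + (1/10)(0.1170+0.0800) + (1/10)(0.1620+0.1170) + (1/10)(0.2080+0.1620) + (1/10)(0.3220+0.2080) + (1/10)(0.4400+0.3220) + (1/10)(0.6210+0.4400) + (1/10)(1.0000+0.6210)
  = 0.0017 + 0.0063 + 0.0126 + 0.0197 + 0.0279 + 0.0370 + 0.0530 + 0.0762 + 0.1061 + 0.1621 = 0.5026
G = 1 − 0.5026 = 0.4974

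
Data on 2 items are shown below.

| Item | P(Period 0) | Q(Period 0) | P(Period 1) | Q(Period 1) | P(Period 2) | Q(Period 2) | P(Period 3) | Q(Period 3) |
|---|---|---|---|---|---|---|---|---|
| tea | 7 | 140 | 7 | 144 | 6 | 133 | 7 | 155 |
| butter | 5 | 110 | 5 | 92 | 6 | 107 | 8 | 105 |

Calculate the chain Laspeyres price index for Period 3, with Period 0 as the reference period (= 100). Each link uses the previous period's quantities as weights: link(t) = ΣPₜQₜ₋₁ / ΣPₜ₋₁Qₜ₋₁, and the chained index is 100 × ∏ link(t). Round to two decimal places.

Link Period 0→Period 1:
ΣP(Period 1)Q(Period 0) = 7×140 + 5×110 = 980 + 550 = 1530
ΣP(Period 0)Q(Period 0) = 7×140 + 5×110 = 980 + 550 = 1530
link = 1530/1530 = 1.000000
Link Period 1→Period 2:
ΣP(Period 2)Q(Period 1) = 6×144 + 6×92 = 864 + 552 = 1416
ΣP(Period 1)Q(Period 1) = 7×144 + 5×92 = 1008 + 460 = 1468
link = 1416/1468 = 0.964578
Link Period 2→Period 3:
ΣP(Period 3)Q(Period 2) = 7×133 + 8×107 = 931 + 856 = 1787
ΣP(Period 2)Q(Period 2) = 6×133 + 6×107 = 798 + 642 = 1440
link = 1787/1440 = 1.240972
Chained index = 100 × 1.000000 × 0.964578 × 1.240972 = 119.7014

119.70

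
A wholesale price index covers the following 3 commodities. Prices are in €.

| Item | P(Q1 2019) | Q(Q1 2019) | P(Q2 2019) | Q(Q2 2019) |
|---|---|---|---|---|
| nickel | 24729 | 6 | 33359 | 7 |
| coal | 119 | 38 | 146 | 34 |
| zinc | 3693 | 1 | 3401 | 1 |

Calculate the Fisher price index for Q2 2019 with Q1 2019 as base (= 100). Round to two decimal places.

Laspeyres component (base-period weights):
ΣP(Q2 2019)Q(Q1 2019) = 33359×6 + 146×38 + 3401×1 = 200154 + 5548 + 3401 = 209103
ΣP(Q1 2019)Q(Q1 2019) = 24729×6 + 119×38 + 3693×1 = 148374 + 4522 + 3693 = 156589
L = 209103 / 156589 × 100 = 133.5362
Paasche component (current-period weights):
ΣP(Q2 2019)Q(Q2 2019) = 33359×7 + 146×34 + 3401×1 = 233513 + 4964 + 3401 = 241878
ΣP(Q1 2019)Q(Q2 2019) = 24729×7 + 119×34 + 3693×1 = 173103 + 4046 + 3693 = 180842
P = 241878 / 180842 × 100 = 133.7510
Fisher = √(L × P) = √(133.5362 × 133.7510) = 133.6436

133.64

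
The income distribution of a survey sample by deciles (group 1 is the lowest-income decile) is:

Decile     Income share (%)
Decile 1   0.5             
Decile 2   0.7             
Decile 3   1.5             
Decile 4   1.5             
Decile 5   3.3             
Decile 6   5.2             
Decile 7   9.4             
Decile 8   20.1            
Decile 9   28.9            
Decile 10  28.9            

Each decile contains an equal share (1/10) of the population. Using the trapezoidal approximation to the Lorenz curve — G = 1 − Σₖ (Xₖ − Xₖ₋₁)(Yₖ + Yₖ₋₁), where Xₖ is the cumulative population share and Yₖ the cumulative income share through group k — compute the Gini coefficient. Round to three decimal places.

0.572

Cumulative income shares Yₖ: 0.0050, 0.0120, 0.0270, 0.0420, 0.0750, 0.1270, 0.2210, 0.4220, 0.7110, 1.0000
Σ (Xₖ−Xₖ₋₁)(Yₖ+Yₖ₋₁) = (1/10)(0.0050+0.0000) + (1/10)(0.0120+0.0050) + (1/10)(0.0270+0.0120) + (1/10)(0.0420+0.0270) + (1/10)(0.0750+0.0420) + (1/10)(0.1270+0.0750) + (1/10)(0.2210+0.1270) + (1/10)(0.4220+0.2210) + (1/10)(0.7110+0.4220) + (1/10)(1.0000+0.7110)
  = 0.0005 + 0.0017 + 0.0039 + 0.0069 + 0.0117 + 0.0202 + 0.0348 + 0.0643 + 0.1133 + 0.1711 = 0.4284
G = 1 − 0.4284 = 0.5716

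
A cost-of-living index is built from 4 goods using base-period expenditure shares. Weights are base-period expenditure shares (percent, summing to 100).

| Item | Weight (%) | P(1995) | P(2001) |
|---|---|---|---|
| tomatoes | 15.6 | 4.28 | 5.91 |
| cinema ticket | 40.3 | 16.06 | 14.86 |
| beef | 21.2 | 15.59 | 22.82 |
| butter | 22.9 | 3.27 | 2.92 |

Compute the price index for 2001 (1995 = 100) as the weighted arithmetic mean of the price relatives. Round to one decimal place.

tomatoes: 15.6 × (5.91/4.28) = 15.6 × 1.380841 = 21.5411
cinema ticket: 40.3 × (14.86/16.06) = 40.3 × 0.925280 = 37.2888
beef: 21.2 × (22.82/15.59) = 21.2 × 1.463759 = 31.0317
butter: 22.9 × (2.92/3.27) = 22.9 × 0.892966 = 20.4489
Index = Σ wᵢ·(p₁ᵢ/p₀ᵢ) = 21.5411 + 37.2888 + 31.0317 + 20.4489 = 110.3105

110.3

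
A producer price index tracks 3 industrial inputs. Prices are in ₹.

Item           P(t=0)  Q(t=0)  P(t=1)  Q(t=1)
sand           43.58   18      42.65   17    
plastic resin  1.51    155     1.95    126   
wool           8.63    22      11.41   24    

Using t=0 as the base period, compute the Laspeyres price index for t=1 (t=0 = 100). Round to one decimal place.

Laspeyres price index uses base-period quantities as weights.
ΣP(t=1)·Q(t=0) = 42.65×18 + 1.95×155 + 11.41×22 = 767.7 + 302.25 + 251.02 = 1320.97
ΣP(t=0)·Q(t=0) = 43.58×18 + 1.51×155 + 8.63×22 = 784.44 + 234.05 + 189.86 = 1208.35
Index = 1320.97 / 1208.35 × 100 = 109.3201

109.3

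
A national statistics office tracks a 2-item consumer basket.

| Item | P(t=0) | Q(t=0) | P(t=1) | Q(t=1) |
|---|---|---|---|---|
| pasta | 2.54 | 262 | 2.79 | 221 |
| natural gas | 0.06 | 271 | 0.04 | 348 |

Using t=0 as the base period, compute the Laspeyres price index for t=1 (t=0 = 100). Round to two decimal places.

Laspeyres price index uses base-period quantities as weights.
ΣP(t=1)·Q(t=0) = 2.79×262 + 0.04×271 = 730.98 + 10.84 = 741.82
ΣP(t=0)·Q(t=0) = 2.54×262 + 0.06×271 = 665.48 + 16.26 = 681.74
Index = 741.82 / 681.74 × 100 = 108.8127

108.81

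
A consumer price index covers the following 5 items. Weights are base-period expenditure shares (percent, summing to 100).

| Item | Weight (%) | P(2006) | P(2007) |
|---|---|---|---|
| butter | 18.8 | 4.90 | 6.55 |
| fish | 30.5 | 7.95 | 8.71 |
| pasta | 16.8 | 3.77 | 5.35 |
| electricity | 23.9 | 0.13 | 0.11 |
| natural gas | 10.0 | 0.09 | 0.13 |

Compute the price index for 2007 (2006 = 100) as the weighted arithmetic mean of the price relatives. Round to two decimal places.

butter: 18.8 × (6.55/4.90) = 18.8 × 1.336735 = 25.1306
fish: 30.5 × (8.71/7.95) = 30.5 × 1.095597 = 33.4157
pasta: 16.8 × (5.35/3.77) = 16.8 × 1.419098 = 23.8408
electricity: 23.9 × (0.11/0.13) = 23.9 × 0.846154 = 20.2231
natural gas: 10.0 × (0.13/0.09) = 10.0 × 1.444444 = 14.4444
Index = Σ wᵢ·(p₁ᵢ/p₀ᵢ) = 25.1306 + 33.4157 + 23.8408 + 20.2231 + 14.4444 = 117.0547

117.05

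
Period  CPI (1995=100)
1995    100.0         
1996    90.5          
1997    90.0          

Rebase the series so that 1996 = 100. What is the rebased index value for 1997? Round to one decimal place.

99.4

Rebased(1997) = 90.0 / 90.5 × 100 = 99.4475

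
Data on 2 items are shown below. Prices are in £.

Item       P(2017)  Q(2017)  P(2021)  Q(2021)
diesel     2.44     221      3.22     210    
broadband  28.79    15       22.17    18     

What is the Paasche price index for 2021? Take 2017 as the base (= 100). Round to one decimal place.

104.3

Paasche price index uses current-period quantities as weights.
ΣP(2021)·Q(2021) = 3.22×210 + 22.17×18 = 676.2 + 399.06 = 1075.26
ΣP(2017)·Q(2021) = 2.44×210 + 28.79×18 = 512.4 + 518.22 = 1030.62
Index = 1075.26 / 1030.62 × 100 = 104.3314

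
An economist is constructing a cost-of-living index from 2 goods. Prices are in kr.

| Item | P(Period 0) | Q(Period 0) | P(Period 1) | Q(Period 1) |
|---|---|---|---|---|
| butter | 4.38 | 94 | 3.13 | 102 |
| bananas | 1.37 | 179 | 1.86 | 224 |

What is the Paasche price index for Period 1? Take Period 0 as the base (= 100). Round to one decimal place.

97.6

Paasche price index uses current-period quantities as weights.
ΣP(Period 1)·Q(Period 1) = 3.13×102 + 1.86×224 = 319.26 + 416.64 = 735.9
ΣP(Period 0)·Q(Period 1) = 4.38×102 + 1.37×224 = 446.76 + 306.88 = 753.64
Index = 735.9 / 753.64 × 100 = 97.6461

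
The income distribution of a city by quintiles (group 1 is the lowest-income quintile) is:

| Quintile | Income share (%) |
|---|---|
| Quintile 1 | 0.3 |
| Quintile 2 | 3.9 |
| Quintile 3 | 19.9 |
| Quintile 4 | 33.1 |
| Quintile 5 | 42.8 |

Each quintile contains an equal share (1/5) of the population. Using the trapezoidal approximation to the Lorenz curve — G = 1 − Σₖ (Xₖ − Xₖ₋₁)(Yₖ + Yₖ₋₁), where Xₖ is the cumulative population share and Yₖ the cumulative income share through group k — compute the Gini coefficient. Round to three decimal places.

Cumulative income shares Yₖ: 0.0030, 0.0420, 0.2410, 0.5720, 1.0000
Σ (Xₖ−Xₖ₋₁)(Yₖ+Yₖ₋₁) = (1/5)(0.0030+0.0000) + (1/5)(0.0420+0.0030) + (1/5)(0.2410+0.0420) + (1/5)(0.5720+0.2410) + (1/5)(1.0000+0.5720)
  = 0.0006 + 0.0090 + 0.0566 + 0.1626 + 0.3144 = 0.5432
G = 1 − 0.5432 = 0.4568

0.457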